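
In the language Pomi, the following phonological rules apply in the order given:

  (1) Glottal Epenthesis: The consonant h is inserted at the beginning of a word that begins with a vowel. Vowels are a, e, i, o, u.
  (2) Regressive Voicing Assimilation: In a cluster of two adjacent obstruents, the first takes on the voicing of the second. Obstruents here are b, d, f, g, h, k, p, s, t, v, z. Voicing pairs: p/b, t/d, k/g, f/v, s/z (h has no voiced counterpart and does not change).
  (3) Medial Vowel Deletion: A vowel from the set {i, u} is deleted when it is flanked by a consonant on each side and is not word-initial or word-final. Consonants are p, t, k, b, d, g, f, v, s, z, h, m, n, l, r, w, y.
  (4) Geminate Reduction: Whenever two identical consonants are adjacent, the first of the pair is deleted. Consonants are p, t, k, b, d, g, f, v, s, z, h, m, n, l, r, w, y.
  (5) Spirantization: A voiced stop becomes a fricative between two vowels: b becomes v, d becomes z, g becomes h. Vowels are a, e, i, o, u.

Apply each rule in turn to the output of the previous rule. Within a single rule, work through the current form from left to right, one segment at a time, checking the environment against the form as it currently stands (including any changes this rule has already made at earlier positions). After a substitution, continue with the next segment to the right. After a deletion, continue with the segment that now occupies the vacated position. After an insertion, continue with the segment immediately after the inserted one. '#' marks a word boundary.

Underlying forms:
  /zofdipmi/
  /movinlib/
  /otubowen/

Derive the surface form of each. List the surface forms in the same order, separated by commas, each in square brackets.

/zofdipmi/:
  (1) Glottal Epenthesis: no change — [zofdipmi]
  (2) Regressive Voicing Assimilation: [zofdipmi] → [zovdipmi]
  (3) Medial Vowel Deletion: [zovdipmi] → [zovdpmi]
  (4) Geminate Reduction: no change — [zovdpmi]
  (5) Spirantization: no change — [zovdpmi]
/movinlib/:
  (1) Glottal Epenthesis: no change — [movinlib]
  (2) Regressive Voicing Assimilation: no change — [movinlib]
  (3) Medial Vowel Deletion: [movinlib] → [movnlb]
  (4) Geminate Reduction: no change — [movnlb]
  (5) Spirantization: no change — [movnlb]
/otubowen/:
  (1) Glottal Epenthesis: [otubowen] → [hotubowen]
  (2) Regressive Voicing Assimilation: no change — [hotubowen]
  (3) Medial Vowel Deletion: [hotubowen] → [hotbowen]
  (4) Geminate Reduction: no change — [hotbowen]
  (5) Spirantization: no change — [hotbowen]

[zovdpmi], [movnlb], [hotbowen]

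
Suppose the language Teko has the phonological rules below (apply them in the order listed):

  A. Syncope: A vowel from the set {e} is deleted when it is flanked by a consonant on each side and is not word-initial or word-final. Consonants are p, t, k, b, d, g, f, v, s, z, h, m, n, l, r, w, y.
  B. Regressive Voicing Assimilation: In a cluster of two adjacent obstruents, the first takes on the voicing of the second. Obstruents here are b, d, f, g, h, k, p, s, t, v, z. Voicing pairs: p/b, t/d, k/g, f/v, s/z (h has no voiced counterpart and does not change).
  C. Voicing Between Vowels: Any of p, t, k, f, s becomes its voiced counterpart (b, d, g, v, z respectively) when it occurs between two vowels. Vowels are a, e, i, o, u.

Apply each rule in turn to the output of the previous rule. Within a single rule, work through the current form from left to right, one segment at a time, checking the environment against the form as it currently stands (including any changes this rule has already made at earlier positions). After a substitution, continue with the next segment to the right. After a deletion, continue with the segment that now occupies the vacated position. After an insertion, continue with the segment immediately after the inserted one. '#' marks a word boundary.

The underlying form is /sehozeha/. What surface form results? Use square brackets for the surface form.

[shosha]

A Syncope: [sehozeha] → [shozha]
B Regressive Voicing Assimilation: [shozha] → [shosha]
C Voicing Between Vowels: no change — [shosha]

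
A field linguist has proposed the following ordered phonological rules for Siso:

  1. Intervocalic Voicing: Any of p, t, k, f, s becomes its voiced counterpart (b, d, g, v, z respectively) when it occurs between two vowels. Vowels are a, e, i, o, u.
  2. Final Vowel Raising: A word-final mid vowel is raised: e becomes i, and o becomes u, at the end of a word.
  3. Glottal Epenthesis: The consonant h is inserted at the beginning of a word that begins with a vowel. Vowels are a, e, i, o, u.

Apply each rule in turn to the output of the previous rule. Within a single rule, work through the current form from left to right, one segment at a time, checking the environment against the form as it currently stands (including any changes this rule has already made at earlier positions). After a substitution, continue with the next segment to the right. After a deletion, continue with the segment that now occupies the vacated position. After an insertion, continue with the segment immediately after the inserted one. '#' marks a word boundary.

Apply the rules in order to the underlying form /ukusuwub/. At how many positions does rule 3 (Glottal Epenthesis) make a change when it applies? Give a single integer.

1 Intervocalic Voicing: [ukusuwub] → [uguzuwub]
2 Final Vowel Raising: no change — [uguzuwub]
3 Glottal Epenthesis: [uguzuwub] → [huguzuwub]
Rule 3 changed 1 position(s).

1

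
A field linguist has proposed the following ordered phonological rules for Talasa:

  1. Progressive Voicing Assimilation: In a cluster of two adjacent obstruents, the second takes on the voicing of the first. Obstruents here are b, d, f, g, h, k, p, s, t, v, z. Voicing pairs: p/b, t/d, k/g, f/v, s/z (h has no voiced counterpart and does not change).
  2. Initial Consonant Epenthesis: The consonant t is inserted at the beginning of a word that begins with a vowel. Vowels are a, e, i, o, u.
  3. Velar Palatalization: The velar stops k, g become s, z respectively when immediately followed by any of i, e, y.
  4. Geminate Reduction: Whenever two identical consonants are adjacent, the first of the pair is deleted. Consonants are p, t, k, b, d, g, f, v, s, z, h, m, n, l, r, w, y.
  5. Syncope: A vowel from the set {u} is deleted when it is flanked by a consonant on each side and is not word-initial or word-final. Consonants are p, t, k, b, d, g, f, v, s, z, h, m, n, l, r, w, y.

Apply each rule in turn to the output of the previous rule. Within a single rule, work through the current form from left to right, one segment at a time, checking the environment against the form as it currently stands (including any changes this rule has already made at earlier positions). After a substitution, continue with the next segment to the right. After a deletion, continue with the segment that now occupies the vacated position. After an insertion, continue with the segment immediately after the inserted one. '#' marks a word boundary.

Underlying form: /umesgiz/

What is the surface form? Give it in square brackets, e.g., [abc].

[tmesiz]

1 Progressive Voicing Assimilation: [umesgiz] → [umeskiz]
2 Initial Consonant Epenthesis: [umeskiz] → [tumeskiz]
3 Velar Palatalization: [tumeskiz] → [tumessiz]
4 Geminate Reduction: [tumessiz] → [tumesiz]
5 Syncope: [tumesiz] → [tmesiz]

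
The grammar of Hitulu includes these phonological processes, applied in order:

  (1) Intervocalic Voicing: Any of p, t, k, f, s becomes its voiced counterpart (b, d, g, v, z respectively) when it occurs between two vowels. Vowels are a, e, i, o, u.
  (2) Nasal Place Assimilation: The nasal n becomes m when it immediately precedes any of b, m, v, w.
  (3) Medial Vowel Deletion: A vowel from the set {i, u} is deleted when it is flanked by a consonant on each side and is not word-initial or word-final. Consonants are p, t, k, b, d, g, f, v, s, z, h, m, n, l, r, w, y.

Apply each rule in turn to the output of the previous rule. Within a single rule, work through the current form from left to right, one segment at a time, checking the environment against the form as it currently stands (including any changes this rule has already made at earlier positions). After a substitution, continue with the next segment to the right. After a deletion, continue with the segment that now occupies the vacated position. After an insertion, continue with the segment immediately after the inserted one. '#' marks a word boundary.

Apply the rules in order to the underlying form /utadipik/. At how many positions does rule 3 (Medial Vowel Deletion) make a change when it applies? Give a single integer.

(1) Intervocalic Voicing: [utadipik] → [udadibik]
(2) Nasal Place Assimilation: no change — [udadibik]
(3) Medial Vowel Deletion: [udadibik] → [udadbk]
Rule 3 changed 2 position(s).

2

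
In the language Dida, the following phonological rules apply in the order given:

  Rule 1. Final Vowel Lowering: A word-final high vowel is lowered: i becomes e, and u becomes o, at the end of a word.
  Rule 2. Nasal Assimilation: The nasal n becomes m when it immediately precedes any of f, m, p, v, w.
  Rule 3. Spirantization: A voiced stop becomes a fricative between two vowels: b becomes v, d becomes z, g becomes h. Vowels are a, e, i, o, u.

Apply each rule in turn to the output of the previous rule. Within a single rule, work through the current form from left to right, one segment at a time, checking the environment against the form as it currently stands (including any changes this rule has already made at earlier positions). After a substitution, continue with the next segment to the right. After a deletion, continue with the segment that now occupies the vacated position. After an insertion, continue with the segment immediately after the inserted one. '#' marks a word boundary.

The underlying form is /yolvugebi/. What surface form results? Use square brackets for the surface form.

[yolvuheve]

Rule 1 Final Vowel Lowering: [yolvugebi] → [yolvugebe]
Rule 2 Nasal Assimilation: no change — [yolvugebe]
Rule 3 Spirantization: [yolvugebe] → [yolvuheve]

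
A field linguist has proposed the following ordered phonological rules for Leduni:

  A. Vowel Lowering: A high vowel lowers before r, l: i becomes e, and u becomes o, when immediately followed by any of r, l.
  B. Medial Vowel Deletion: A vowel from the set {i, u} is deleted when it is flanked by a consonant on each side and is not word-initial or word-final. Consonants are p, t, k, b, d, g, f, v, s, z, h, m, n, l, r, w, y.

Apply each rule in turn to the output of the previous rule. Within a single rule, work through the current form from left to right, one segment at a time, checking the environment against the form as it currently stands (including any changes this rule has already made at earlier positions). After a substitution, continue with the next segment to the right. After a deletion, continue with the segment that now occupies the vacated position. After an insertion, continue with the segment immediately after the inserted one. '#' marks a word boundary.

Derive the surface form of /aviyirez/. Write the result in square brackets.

A Vowel Lowering: [aviyirez] → [aviyerez]
B Medial Vowel Deletion: [aviyerez] → [avyerez]

[avyerez]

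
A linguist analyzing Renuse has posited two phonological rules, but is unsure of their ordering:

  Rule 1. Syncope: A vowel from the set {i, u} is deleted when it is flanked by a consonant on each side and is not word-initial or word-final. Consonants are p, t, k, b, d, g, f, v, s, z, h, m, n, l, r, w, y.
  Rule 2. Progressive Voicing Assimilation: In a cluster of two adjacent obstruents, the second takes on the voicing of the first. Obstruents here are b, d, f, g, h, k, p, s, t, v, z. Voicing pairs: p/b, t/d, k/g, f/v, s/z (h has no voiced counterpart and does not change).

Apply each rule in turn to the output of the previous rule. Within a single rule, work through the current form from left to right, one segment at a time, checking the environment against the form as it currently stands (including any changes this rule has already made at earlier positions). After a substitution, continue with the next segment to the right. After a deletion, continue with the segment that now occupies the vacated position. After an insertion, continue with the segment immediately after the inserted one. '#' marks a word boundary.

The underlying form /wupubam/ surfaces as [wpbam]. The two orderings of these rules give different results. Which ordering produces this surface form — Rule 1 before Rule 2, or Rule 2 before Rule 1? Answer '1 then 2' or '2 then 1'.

2 then 1

Order 1 then 2:
  1 Syncope: [wupubam] → [wpbam]
  2 Progressive Voicing Assimilation: [wpbam] → [wppam]
  result: [wppam]
Order 2 then 1:
  2 Progressive Voicing Assimilation: no change — [wupubam]
  1 Syncope: [wupubam] → [wpbam]
  result: [wpbam]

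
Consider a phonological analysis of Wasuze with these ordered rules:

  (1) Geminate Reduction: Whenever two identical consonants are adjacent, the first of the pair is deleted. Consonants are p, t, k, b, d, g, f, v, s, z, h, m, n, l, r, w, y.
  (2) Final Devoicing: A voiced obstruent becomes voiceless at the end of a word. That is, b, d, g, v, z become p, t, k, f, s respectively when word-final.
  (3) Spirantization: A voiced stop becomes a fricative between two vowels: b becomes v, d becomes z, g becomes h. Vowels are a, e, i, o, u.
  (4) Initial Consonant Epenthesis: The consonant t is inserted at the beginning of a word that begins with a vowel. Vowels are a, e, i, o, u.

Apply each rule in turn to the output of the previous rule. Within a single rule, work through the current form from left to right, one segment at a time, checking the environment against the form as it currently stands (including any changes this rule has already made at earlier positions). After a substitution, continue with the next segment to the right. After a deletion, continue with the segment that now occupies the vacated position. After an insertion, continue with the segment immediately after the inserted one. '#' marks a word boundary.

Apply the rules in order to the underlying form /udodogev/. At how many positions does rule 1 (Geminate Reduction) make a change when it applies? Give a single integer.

(1) Geminate Reduction: no change — [udodogev]
(2) Final Devoicing: [udodogev] → [udodogef]
(3) Spirantization: [udodogef] → [uzozohef]
(4) Initial Consonant Epenthesis: [uzozohef] → [tuzozohef]
Rule 1 changed 0 position(s).

0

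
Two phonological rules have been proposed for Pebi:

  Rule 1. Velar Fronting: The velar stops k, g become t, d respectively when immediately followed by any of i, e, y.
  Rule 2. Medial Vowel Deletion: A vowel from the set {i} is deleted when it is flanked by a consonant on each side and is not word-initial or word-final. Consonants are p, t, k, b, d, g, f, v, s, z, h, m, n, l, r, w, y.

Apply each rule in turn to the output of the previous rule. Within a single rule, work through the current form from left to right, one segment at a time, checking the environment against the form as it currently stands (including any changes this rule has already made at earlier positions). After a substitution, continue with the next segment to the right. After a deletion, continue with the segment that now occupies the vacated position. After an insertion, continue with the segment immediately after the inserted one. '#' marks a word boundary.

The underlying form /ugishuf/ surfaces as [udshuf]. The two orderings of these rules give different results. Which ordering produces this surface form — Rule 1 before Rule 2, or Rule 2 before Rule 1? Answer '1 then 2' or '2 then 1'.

1 then 2

Order 1 then 2:
  1 Velar Fronting: [ugishuf] → [udishuf]
  2 Medial Vowel Deletion: [udishuf] → [udshuf]
  result: [udshuf]
Order 2 then 1:
  2 Medial Vowel Deletion: [ugishuf] → [ugshuf]
  1 Velar Fronting: no change — [ugshuf]
  result: [ugshuf]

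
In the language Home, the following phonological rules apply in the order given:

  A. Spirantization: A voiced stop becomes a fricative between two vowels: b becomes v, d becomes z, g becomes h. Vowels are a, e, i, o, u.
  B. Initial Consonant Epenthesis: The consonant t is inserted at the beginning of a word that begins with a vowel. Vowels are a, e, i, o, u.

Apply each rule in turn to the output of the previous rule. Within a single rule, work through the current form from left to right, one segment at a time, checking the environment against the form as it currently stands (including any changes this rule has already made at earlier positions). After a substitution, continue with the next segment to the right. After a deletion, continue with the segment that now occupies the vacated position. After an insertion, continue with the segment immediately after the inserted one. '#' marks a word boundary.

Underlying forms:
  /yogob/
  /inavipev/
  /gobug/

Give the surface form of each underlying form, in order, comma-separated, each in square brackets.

/yogob/:
  A Spirantization: [yogob] → [yohob]
  B Initial Consonant Epenthesis: no change — [yohob]
/inavipev/:
  A Spirantization: no change — [inavipev]
  B Initial Consonant Epenthesis: [inavipev] → [tinavipev]
/gobug/:
  A Spirantization: [gobug] → [govug]
  B Initial Consonant Epenthesis: no change — [govug]

[yohob], [tinavipev], [govug]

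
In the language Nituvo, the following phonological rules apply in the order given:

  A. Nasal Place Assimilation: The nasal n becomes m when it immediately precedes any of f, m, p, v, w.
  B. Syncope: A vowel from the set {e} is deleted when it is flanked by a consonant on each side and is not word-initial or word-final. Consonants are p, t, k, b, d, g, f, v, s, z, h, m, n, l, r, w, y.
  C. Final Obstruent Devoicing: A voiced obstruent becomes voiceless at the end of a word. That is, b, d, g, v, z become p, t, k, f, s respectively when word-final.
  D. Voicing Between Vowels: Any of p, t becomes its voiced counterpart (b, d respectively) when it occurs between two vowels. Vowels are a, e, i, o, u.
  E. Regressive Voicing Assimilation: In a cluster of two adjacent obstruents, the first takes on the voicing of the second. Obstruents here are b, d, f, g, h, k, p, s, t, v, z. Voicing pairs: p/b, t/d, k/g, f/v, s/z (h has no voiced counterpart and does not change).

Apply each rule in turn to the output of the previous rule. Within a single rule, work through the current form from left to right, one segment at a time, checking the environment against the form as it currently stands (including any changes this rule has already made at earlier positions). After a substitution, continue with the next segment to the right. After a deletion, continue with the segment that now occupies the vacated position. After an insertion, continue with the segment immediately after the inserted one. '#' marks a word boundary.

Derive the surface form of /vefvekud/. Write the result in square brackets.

[fvfkut]

A Nasal Place Assimilation: no change — [vefvekud]
B Syncope: [vefvekud] → [vfvkud]
C Final Obstruent Devoicing: [vfvkud] → [vfvkut]
D Voicing Between Vowels: no change — [vfvkut]
E Regressive Voicing Assimilation: [vfvkut] → [fvfkut]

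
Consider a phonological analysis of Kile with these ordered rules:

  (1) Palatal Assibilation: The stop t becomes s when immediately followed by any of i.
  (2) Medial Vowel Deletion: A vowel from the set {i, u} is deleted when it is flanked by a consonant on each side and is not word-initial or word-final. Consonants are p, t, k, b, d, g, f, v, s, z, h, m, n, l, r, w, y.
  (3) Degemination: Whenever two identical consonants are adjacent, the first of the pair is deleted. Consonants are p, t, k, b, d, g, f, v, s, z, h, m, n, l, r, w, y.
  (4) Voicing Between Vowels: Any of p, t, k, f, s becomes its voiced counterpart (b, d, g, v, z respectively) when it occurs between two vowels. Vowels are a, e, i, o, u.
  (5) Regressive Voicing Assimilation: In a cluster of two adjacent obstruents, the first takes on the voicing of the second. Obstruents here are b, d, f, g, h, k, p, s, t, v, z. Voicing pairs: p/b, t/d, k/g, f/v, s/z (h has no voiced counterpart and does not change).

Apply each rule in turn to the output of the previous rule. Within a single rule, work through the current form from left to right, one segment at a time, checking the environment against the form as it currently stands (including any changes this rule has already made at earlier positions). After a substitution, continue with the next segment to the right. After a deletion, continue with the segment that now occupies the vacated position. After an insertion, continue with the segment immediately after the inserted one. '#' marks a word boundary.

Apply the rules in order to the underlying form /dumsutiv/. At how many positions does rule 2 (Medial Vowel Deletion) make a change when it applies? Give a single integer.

3

(1) Palatal Assibilation: [dumsutiv] → [dumsusiv]
(2) Medial Vowel Deletion: [dumsusiv] → [dmssv]
(3) Degemination: [dmssv] → [dmsv]
(4) Voicing Between Vowels: no change — [dmsv]
(5) Regressive Voicing Assimilation: [dmsv] → [dmzv]
Rule 2 changed 3 position(s).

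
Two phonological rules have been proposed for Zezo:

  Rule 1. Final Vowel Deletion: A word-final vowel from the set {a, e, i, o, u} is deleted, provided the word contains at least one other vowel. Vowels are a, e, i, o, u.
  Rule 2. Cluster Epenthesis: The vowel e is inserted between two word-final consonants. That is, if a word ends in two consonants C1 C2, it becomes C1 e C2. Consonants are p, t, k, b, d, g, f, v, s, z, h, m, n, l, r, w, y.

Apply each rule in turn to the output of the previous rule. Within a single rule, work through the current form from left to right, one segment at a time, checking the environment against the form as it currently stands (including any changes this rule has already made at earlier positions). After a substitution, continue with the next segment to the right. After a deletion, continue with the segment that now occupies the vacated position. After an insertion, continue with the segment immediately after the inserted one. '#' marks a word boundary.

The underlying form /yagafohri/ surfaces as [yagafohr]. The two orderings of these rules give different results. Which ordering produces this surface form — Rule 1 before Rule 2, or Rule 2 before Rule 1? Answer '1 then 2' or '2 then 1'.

Order 1 then 2:
  1 Final Vowel Deletion: [yagafohri] → [yagafohr]
  2 Cluster Epenthesis: [yagafohr] → [yagafoher]
  result: [yagafoher]
Order 2 then 1:
  2 Cluster Epenthesis: no change — [yagafohri]
  1 Final Vowel Deletion: [yagafohri] → [yagafohr]
  result: [yagafohr]

2 then 1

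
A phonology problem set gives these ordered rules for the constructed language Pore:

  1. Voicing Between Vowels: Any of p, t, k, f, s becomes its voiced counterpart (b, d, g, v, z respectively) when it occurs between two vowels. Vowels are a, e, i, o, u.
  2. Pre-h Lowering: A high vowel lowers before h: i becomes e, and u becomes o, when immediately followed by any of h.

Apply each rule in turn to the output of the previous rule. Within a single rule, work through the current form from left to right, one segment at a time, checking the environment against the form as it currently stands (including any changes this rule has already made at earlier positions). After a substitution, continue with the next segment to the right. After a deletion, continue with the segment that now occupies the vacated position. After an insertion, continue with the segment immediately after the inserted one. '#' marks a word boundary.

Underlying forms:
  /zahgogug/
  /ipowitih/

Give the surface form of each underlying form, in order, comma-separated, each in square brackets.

/zahgogug/:
  1 Voicing Between Vowels: no change — [zahgogug]
  2 Pre-h Lowering: no change — [zahgogug]
/ipowitih/:
  1 Voicing Between Vowels: [ipowitih] → [ibowidih]
  2 Pre-h Lowering: [ibowidih] → [ibowideh]

[zahgogug], [ibowideh]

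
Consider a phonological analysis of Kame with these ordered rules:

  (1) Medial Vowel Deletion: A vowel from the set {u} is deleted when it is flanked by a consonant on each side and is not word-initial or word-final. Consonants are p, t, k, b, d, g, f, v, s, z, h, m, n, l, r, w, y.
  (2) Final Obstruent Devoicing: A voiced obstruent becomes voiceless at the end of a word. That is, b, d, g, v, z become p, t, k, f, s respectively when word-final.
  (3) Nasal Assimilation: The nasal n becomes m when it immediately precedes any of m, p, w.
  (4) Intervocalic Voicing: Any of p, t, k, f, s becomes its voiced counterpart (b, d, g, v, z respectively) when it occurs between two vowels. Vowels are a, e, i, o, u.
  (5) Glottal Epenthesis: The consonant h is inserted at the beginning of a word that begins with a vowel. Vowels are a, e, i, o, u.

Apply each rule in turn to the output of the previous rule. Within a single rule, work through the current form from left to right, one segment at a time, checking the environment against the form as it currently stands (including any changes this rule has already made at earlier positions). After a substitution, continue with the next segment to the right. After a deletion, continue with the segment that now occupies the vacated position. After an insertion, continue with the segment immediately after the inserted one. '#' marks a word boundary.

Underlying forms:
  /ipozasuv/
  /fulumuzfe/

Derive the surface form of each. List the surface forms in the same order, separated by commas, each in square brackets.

[hibozasf], [flmzfe]

/ipozasuv/:
  (1) Medial Vowel Deletion: [ipozasuv] → [ipozasv]
  (2) Final Obstruent Devoicing: [ipozasv] → [ipozasf]
  (3) Nasal Assimilation: no change — [ipozasf]
  (4) Intervocalic Voicing: [ipozasf] → [ibozasf]
  (5) Glottal Epenthesis: [ibozasf] → [hibozasf]
/fulumuzfe/:
  (1) Medial Vowel Deletion: [fulumuzfe] → [flmzfe]
  (2) Final Obstruent Devoicing: no change — [flmzfe]
  (3) Nasal Assimilation: no change — [flmzfe]
  (4) Intervocalic Voicing: no change — [flmzfe]
  (5) Glottal Epenthesis: no change — [flmzfe]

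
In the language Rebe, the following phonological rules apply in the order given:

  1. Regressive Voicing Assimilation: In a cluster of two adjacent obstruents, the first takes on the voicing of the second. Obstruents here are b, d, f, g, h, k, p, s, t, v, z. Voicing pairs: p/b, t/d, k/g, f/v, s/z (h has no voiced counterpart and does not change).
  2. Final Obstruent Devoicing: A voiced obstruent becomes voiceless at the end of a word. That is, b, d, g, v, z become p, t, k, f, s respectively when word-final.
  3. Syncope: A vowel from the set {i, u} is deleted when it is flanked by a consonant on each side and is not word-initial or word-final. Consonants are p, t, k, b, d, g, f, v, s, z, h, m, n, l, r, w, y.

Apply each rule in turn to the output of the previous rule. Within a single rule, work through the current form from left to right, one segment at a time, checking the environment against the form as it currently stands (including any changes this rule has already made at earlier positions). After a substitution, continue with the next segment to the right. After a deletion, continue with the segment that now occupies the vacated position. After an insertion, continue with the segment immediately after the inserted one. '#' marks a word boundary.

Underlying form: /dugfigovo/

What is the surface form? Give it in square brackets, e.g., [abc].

[dkfgovo]

1 Regressive Voicing Assimilation: [dugfigovo] → [dukfigovo]
2 Final Obstruent Devoicing: no change — [dukfigovo]
3 Syncope: [dukfigovo] → [dkfgovo]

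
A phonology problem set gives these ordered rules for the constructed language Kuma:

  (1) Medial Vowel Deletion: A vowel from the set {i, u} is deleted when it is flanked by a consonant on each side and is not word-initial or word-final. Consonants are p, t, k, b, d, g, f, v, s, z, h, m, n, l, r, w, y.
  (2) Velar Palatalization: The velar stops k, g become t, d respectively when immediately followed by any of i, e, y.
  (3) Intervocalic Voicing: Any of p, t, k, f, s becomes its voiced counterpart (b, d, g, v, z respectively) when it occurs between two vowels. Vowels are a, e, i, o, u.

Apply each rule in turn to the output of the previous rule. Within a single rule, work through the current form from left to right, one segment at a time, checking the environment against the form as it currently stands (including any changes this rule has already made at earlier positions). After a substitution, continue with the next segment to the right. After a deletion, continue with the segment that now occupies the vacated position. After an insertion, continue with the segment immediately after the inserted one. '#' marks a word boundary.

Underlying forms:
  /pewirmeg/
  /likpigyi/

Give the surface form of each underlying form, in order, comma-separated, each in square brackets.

[pewrmeg], [lkpdyi]

/pewirmeg/:
  (1) Medial Vowel Deletion: [pewirmeg] → [pewrmeg]
  (2) Velar Palatalization: no change — [pewrmeg]
  (3) Intervocalic Voicing: no change — [pewrmeg]
/likpigyi/:
  (1) Medial Vowel Deletion: [likpigyi] → [lkpgyi]
  (2) Velar Palatalization: [lkpgyi] → [lkpdyi]
  (3) Intervocalic Voicing: no change — [lkpdyi]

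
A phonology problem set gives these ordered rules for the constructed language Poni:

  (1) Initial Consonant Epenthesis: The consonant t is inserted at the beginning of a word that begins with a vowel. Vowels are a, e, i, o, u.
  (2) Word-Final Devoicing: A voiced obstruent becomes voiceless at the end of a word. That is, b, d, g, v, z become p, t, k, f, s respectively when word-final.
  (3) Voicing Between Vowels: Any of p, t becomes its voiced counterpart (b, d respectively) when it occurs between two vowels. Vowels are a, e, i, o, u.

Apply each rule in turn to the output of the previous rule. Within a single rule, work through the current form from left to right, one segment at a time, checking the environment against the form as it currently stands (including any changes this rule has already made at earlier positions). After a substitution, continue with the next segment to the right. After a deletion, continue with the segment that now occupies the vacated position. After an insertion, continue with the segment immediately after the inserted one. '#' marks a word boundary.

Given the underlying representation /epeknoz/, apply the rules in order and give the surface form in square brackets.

[tebeknos]

(1) Initial Consonant Epenthesis: [epeknoz] → [tepeknoz]
(2) Word-Final Devoicing: [tepeknoz] → [tepeknos]
(3) Voicing Between Vowels: [tepeknos] → [tebeknos]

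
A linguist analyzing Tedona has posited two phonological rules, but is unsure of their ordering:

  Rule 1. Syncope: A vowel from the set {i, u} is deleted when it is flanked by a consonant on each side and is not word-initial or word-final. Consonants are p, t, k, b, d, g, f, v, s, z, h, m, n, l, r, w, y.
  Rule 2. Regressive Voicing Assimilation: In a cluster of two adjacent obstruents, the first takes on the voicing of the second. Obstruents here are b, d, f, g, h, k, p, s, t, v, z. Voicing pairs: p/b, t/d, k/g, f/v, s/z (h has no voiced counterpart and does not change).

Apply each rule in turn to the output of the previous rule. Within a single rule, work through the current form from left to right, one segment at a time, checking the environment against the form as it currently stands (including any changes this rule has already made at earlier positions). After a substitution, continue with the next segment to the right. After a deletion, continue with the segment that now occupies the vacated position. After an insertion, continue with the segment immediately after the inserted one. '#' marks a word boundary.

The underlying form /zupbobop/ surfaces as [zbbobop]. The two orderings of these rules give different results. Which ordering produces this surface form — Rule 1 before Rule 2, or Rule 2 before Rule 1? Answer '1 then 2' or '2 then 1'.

2 then 1

Order 1 then 2:
  1 Syncope: [zupbobop] → [zpbobop]
  2 Regressive Voicing Assimilation: [zpbobop] → [sbbobop]
  result: [sbbobop]
Order 2 then 1:
  2 Regressive Voicing Assimilation: [zupbobop] → [zubbobop]
  1 Syncope: [zubbobop] → [zbbobop]
  result: [zbbobop]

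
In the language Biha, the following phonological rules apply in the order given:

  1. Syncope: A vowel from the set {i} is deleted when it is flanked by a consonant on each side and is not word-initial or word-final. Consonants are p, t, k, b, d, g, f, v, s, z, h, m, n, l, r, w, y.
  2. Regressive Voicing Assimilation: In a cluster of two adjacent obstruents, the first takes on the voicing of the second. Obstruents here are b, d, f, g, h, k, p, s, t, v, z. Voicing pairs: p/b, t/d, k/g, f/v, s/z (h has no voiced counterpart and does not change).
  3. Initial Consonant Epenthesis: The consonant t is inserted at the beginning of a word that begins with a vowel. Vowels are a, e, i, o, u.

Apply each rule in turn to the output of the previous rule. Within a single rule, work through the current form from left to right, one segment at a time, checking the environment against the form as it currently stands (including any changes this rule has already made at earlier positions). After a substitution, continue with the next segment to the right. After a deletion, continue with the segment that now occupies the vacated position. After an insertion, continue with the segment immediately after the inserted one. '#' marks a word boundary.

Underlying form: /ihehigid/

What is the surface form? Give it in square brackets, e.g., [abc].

[tihehgd]

1 Syncope: [ihehigid] → [ihehgd]
2 Regressive Voicing Assimilation: no change — [ihehgd]
3 Initial Consonant Epenthesis: [ihehgd] → [tihehgd]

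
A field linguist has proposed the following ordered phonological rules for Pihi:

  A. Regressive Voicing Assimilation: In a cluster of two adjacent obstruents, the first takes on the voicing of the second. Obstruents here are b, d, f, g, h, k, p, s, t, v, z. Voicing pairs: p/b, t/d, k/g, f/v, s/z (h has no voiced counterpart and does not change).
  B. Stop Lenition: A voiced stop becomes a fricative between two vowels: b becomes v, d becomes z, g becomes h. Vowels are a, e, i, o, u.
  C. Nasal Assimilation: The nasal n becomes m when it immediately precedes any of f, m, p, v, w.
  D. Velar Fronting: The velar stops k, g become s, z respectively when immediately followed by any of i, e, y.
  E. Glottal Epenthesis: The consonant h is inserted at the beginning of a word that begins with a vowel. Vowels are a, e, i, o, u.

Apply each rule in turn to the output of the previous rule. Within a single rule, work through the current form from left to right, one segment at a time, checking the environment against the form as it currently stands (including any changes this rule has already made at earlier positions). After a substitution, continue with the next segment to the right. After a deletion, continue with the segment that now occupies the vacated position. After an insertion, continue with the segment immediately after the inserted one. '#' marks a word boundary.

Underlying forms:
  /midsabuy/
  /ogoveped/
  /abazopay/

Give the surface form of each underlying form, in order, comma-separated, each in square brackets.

/midsabuy/:
  A Regressive Voicing Assimilation: [midsabuy] → [mitsabuy]
  B Stop Lenition: [mitsabuy] → [mitsavuy]
  C Nasal Assimilation: no change — [mitsavuy]
  D Velar Fronting: no change — [mitsavuy]
  E Glottal Epenthesis: no change — [mitsavuy]
/ogoveped/:
  A Regressive Voicing Assimilation: no change — [ogoveped]
  B Stop Lenition: [ogoveped] → [ohoveped]
  C Nasal Assimilation: no change — [ohoveped]
  D Velar Fronting: no change — [ohoveped]
  E Glottal Epenthesis: [ohoveped] → [hohoveped]
/abazopay/:
  A Regressive Voicing Assimilation: no change — [abazopay]
  B Stop Lenition: [abazopay] → [avazopay]
  C Nasal Assimilation: no change — [avazopay]
  D Velar Fronting: no change — [avazopay]
  E Glottal Epenthesis: [avazopay] → [havazopay]

[mitsavuy], [hohoveped], [havazopay]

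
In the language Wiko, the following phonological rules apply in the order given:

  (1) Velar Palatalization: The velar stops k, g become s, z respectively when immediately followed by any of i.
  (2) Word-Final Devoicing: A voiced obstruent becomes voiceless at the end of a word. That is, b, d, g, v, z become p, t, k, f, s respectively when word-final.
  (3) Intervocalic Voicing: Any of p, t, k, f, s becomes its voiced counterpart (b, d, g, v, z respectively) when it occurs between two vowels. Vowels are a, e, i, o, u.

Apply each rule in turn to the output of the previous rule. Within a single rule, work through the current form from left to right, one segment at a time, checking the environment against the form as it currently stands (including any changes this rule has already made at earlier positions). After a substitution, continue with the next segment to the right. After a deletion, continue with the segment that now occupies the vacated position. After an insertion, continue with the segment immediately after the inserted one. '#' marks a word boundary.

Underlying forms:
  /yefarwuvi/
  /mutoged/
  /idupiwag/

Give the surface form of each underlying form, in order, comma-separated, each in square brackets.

[yevarwuvi], [mudoget], [idubiwak]

/yefarwuvi/:
  (1) Velar Palatalization: no change — [yefarwuvi]
  (2) Word-Final Devoicing: no change — [yefarwuvi]
  (3) Intervocalic Voicing: [yefarwuvi] → [yevarwuvi]
/mutoged/:
  (1) Velar Palatalization: no change — [mutoged]
  (2) Word-Final Devoicing: [mutoged] → [mutoget]
  (3) Intervocalic Voicing: [mutoget] → [mudoget]
/idupiwag/:
  (1) Velar Palatalization: no change — [idupiwag]
  (2) Word-Final Devoicing: [idupiwag] → [idupiwak]
  (3) Intervocalic Voicing: [idupiwak] → [idubiwak]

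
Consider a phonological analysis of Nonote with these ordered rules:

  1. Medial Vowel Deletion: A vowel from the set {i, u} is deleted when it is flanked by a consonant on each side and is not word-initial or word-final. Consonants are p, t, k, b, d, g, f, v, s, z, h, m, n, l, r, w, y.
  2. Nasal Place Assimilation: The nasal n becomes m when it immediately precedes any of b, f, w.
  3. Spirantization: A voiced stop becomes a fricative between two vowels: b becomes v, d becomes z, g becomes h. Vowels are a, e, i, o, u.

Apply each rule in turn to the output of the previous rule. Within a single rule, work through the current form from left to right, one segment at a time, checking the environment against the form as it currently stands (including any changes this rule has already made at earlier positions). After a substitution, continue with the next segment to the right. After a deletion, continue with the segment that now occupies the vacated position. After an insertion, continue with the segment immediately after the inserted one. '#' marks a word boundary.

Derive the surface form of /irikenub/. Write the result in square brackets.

1 Medial Vowel Deletion: [irikenub] → [irkenb]
2 Nasal Place Assimilation: [irkenb] → [irkemb]
3 Spirantization: no change — [irkemb]

[irkemb]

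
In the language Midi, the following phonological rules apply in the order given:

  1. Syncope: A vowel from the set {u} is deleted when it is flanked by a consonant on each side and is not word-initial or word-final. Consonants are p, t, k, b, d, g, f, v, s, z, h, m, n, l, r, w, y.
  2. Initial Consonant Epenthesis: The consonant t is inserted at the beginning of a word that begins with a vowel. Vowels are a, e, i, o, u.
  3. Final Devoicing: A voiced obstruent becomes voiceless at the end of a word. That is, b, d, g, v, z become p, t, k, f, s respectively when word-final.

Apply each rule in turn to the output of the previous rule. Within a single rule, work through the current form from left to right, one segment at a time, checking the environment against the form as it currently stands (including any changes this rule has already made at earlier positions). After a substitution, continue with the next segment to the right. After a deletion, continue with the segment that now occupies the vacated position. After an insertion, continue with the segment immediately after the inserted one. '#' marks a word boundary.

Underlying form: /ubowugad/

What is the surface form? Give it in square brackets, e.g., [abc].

[tubowgat]

1 Syncope: [ubowugad] → [ubowgad]
2 Initial Consonant Epenthesis: [ubowgad] → [tubowgad]
3 Final Devoicing: [tubowgad] → [tubowgat]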